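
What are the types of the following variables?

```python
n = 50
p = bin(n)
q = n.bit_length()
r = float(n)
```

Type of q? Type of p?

int.bit_length() returns int; bin() returns str

int, str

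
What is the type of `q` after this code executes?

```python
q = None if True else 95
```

Ternary: condition is True, if branch (None) taken → NoneType

NoneType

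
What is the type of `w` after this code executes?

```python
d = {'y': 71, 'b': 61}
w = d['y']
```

Accessing dict[str, int] with key 'y' returns int value 71

int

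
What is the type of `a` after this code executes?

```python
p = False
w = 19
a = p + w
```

bool + int returns int (False is 0, so 0 + 19 = 19)

int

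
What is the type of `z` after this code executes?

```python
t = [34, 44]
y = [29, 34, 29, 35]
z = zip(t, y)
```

zip() returns a zip iterator object

zip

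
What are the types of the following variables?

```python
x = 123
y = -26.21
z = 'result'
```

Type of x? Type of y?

x is int; y is float

int, float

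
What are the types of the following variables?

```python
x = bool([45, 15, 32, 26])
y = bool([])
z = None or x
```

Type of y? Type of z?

bool() returns bool; None or <bool> returns the bool

bool, bool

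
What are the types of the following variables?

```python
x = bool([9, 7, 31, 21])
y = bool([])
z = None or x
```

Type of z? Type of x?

None or <bool> returns the bool; bool() returns bool

bool, bool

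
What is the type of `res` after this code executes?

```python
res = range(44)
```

range() returns a range object

range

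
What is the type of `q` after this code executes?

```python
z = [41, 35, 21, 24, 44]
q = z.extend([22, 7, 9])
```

list.extend() returns None

NoneType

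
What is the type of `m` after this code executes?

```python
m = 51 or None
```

'or' returns first truthy value (51, int)

int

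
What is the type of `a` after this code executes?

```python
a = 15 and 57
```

'and' returns the last value when all truthy (57, which is int)

int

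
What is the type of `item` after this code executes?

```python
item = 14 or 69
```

'or' returns the first truthy value (14, which is int)

int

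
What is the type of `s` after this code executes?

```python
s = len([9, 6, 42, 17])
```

len() always returns int

int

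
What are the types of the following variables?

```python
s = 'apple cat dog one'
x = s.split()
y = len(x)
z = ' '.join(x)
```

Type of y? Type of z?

len() returns int; str.join() returns str

int, str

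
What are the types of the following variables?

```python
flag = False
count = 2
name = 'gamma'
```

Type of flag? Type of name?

flag is bool; name is str

bool, str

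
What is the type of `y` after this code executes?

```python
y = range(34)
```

range() returns a range object

range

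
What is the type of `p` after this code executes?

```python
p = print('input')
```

print() returns None

NoneType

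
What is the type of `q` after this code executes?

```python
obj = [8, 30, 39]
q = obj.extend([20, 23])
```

list.extend() returns None

NoneType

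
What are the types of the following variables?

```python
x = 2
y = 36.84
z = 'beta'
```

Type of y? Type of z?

y is float; z is str

float, str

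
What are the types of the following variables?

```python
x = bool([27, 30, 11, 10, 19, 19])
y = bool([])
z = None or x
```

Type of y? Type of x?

bool() returns bool; bool() returns bool

bool, bool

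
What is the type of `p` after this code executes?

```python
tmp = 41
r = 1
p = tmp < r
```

Comparison operators return bool

bool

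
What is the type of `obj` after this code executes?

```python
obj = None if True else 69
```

Ternary: condition is True, if branch (None) taken → NoneType

NoneType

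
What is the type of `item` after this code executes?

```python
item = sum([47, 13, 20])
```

sum() of ints returns int

int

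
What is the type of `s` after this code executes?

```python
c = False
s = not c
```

'not' always returns bool

bool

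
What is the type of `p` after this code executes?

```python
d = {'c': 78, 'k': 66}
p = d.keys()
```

.keys() returns a dict_keys view object

dict_keys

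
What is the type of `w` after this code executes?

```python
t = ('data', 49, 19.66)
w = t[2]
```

Index 2 of tuple is 19.66 which is float

float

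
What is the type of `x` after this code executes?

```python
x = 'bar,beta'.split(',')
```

str.split() returns list

list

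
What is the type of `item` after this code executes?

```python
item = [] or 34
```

'or' returns first truthy value (34, which is int)

int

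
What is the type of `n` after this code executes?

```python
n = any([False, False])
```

any() returns bool

bool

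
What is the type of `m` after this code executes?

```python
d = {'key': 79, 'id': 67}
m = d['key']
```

Accessing dict[str, int] with key 'key' returns int value 79

int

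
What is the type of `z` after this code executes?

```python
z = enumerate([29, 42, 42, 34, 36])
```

enumerate() returns an enumerate iterator object

enumerate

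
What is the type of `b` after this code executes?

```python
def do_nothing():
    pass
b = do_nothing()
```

A function with no return statement returns None

NoneType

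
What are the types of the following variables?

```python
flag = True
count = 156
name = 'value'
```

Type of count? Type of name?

count is int; name is str

int, str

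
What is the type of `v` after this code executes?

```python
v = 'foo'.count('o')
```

str.count() returns int

int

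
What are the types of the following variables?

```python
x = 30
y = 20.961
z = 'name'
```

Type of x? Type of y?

x is int; y is float

int, float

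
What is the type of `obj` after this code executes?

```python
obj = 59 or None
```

'or' returns first truthy value (59, int)

int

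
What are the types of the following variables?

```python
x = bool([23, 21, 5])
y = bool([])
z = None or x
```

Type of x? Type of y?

bool() returns bool; bool() returns bool

bool, bool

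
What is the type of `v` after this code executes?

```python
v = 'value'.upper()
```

str.upper() returns str

str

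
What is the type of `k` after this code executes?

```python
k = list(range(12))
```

list(range(...)) returns list

list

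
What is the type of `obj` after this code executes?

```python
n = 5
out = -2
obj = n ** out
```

int ** negative int returns float

float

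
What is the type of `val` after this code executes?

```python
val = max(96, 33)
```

max() of ints returns int

int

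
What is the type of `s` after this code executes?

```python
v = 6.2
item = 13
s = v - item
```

float - int returns float (6.2 - 13 = -6.8)

float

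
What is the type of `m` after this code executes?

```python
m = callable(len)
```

callable() returns bool

bool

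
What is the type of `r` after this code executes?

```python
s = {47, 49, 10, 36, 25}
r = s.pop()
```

Popping from a set of ints returns int

int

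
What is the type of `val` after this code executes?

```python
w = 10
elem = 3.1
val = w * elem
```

int * float returns float (10 * 3.1 = 31.0)

float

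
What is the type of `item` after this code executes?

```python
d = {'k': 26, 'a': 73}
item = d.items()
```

dict.items() returns a dict_items view

dict_items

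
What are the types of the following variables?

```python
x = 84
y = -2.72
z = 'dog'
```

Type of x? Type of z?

x is int; z is str

int, str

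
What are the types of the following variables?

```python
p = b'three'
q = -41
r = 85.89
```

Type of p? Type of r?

p is bytes; r is float

bytes, float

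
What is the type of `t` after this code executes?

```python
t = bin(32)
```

bin() returns str representation

str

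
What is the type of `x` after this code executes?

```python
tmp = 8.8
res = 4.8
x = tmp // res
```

float // float returns float (floor division preserves float type)

float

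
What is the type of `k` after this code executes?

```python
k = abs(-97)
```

abs() of int returns int

int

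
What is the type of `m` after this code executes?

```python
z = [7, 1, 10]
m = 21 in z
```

'in' operator returns bool

bool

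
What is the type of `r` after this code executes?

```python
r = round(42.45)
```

round() with no ndigits arg returns int

int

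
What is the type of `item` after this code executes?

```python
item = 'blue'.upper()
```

str.upper() returns str

str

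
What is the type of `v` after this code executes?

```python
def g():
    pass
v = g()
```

A function with no return statement returns None

NoneType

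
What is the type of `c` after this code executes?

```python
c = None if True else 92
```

Ternary: condition is True, if branch (None) taken → NoneType

NoneType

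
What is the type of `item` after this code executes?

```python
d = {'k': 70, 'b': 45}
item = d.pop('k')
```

dict.pop() returns the value (int)

int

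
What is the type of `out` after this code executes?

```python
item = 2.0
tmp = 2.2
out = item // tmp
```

float // float returns float (floor division preserves float type)

float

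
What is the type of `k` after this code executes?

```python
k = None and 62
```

'and' returns first falsy value (None)

NoneType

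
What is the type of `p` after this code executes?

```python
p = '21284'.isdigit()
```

str.isdigit() returns bool

bool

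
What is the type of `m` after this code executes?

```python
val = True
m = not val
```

'not' always returns bool

bool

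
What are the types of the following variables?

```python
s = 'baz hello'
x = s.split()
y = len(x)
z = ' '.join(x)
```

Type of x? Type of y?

str.split() returns list; len() returns int

list, int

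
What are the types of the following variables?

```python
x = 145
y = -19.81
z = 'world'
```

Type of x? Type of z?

x is int; z is str

int, str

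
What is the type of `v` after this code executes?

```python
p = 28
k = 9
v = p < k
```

Comparison operators return bool

bool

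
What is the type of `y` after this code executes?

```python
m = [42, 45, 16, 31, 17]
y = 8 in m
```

'in' operator returns bool

bool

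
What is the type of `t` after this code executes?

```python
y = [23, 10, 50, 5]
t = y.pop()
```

list.pop() returns the popped element (int here)

int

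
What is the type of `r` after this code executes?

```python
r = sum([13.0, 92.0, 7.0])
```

sum() of floats returns float

float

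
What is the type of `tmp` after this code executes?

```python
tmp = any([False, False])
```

any() returns bool

bool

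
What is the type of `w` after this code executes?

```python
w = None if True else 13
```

Ternary: condition is True, if branch (None) taken → NoneType

NoneType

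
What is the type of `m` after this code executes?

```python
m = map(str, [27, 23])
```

map() returns a map iterator object

map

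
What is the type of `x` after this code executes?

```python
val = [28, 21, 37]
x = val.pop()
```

list.pop() returns the popped element (int here)

int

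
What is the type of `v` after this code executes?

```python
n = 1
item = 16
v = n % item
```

int % int returns int (1 % 16 = 1)

int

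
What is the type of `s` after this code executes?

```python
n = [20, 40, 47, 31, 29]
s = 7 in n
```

'in' operator returns bool

bool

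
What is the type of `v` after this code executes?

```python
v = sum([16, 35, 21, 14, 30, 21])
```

sum() of ints returns int

int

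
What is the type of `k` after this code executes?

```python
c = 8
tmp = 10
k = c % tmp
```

int % int returns int (8 % 10 = 8)

int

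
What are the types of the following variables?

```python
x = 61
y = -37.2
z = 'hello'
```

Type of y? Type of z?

y is float; z is str

float, str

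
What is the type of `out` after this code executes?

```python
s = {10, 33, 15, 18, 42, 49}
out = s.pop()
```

Popping from a set of ints returns int

int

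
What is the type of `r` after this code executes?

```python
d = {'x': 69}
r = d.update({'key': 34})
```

dict.update() returns None

NoneType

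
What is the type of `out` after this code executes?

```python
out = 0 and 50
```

'and' returns the first falsy value (0, which is int)

int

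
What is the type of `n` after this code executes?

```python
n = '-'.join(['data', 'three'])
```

str.join() returns str

str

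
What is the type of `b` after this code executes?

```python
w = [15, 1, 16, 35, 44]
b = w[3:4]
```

Slicing a list always returns a list

list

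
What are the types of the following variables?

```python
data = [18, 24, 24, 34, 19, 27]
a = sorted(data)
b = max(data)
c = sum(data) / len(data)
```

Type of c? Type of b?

int / int returns float; max of ints returns int

float, int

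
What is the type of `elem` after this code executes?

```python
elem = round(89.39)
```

round() with no ndigits arg returns int

int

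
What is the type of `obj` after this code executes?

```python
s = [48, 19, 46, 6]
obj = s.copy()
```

list.copy() returns list

list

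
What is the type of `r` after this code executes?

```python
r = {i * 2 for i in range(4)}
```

A set comprehension {expr for x in iterable} produces a set

set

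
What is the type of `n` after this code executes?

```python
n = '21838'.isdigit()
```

str.isdigit() returns bool

bool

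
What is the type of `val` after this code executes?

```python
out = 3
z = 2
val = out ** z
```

int ** positive int returns int (3 ** 2 = 9)

int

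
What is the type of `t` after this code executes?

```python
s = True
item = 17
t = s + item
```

bool + int returns int (True is 1, so 1 + 17 = 18)

int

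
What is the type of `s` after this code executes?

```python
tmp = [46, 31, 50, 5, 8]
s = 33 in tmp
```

'in' operator returns bool

bool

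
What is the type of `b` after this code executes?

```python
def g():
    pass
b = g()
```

A function with no return statement returns None

NoneType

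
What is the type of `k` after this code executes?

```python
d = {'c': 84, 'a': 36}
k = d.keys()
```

.keys() returns a dict_keys view object

dict_keys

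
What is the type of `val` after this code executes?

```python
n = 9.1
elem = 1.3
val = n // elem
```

float // float returns float (floor division preserves float type)

float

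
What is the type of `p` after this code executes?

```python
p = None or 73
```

'or' with None returns the other value (73, int)

int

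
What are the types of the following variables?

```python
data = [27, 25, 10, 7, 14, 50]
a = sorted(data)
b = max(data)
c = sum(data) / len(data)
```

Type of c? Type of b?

int / int returns float; max of ints returns int

float, int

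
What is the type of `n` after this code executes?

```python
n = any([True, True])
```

any() returns bool

bool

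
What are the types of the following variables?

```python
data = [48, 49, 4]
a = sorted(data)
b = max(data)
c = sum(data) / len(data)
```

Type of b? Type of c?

max of ints returns int; int / int returns float

int, float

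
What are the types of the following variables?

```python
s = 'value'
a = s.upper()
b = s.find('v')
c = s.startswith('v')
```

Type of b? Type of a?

str.find() returns int; str.upper() returns str

int, str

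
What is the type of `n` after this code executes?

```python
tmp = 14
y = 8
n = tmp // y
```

int // int returns int (14 // 8 = 1)

int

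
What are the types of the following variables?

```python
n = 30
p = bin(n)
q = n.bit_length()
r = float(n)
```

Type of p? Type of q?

bin() returns str; int.bit_length() returns int

str, int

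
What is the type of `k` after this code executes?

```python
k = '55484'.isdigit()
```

str.isdigit() returns bool

bool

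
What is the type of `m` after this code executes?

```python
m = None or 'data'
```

'or' with None returns the other value ('data', str)

str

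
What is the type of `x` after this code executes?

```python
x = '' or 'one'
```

'or' returns first truthy value ('one', which is str)

str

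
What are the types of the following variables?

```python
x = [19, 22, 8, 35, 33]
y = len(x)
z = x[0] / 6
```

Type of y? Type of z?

len() returns int; int / int returns float

int, float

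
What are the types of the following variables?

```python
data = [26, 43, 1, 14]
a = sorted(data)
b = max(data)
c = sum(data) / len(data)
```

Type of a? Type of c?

sorted() returns list; int / int returns float

list, float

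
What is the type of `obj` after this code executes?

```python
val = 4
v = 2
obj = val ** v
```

int ** positive int returns int (4 ** 2 = 16)

int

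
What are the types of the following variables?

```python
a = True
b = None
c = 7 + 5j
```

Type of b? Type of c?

b is NoneType; c is complex

NoneType, complex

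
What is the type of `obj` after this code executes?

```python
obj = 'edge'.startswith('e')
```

str.startswith() returns bool

bool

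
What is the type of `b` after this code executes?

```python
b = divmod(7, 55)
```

divmod() returns a tuple (quotient, remainder)

tuple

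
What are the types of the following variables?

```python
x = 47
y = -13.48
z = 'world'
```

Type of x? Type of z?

x is int; z is str

int, str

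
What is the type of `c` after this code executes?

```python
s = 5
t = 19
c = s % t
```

int % int returns int (5 % 19 = 5)

int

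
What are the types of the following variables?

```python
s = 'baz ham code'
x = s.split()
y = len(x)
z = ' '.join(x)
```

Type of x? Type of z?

str.split() returns list; str.join() returns str

list, str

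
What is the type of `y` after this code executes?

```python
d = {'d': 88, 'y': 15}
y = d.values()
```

.values() returns a dict_values view object

dict_values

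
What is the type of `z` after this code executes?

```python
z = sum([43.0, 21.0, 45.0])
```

sum() of floats returns float

float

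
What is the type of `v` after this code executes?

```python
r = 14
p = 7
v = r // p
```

int // int returns int (14 // 7 = 2)

int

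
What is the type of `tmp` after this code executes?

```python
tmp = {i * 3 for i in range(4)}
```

A set comprehension {expr for x in iterable} produces a set

set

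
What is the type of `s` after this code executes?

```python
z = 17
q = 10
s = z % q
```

int % int returns int (17 % 10 = 7)

int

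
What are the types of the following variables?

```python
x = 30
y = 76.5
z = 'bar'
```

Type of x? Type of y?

x is int; y is float

int, float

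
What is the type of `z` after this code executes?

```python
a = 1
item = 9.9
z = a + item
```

int + float returns float (1 + 9.9 = 10.9)

float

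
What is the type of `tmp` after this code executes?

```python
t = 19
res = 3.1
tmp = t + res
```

int + float returns float (19 + 3.1 = 22.1)

float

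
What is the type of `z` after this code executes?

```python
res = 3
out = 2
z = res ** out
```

int ** positive int returns int (3 ** 2 = 9)

int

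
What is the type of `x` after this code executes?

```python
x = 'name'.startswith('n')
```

str.startswith() returns bool

bool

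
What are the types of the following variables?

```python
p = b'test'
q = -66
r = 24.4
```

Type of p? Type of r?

p is bytes; r is float

bytes, float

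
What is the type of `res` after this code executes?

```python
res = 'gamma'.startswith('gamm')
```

str.startswith() returns bool

bool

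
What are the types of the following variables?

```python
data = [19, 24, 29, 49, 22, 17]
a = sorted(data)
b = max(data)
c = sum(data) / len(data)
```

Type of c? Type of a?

int / int returns float; sorted() returns list

float, list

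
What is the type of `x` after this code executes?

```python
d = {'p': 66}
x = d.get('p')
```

dict.get() returns the value (int) when key is found

int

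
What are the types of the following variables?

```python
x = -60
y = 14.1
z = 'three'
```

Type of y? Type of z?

y is float; z is str

float, str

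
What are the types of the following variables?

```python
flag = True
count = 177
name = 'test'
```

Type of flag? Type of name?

flag is bool; name is str

bool, str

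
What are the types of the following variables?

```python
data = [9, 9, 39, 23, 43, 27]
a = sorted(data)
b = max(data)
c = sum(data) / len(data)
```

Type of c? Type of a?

int / int returns float; sorted() returns list

float, list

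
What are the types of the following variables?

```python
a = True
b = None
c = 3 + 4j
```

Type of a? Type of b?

a is bool; b is NoneType

bool, NoneType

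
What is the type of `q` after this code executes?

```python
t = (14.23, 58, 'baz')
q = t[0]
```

Index 0 of tuple is 14.23 which is float

float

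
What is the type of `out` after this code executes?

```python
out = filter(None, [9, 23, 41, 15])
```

filter() returns a filter iterator object

filter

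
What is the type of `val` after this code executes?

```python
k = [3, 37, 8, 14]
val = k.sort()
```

list.sort() returns None (sorts in place)

NoneType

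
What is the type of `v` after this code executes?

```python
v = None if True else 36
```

Ternary: condition is True, if branch (None) taken → NoneType

NoneType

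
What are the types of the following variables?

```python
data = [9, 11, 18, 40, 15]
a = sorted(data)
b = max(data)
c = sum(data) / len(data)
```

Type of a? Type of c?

sorted() returns list; int / int returns float

list, float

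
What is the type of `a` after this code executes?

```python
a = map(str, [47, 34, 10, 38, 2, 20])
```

map() returns a map iterator object

map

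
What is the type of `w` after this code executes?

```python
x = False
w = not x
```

'not' always returns bool

bool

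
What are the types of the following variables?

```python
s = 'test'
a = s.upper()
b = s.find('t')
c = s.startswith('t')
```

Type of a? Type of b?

str.upper() returns str; str.find() returns int

str, int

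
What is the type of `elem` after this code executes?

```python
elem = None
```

None has type NoneType

NoneType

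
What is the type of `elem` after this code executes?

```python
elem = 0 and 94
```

'and' returns the first falsy value (0, which is int)

int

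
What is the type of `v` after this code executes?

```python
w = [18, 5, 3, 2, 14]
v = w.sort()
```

list.sort() returns None (sorts in place)

NoneType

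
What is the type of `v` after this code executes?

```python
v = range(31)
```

range() returns a range object

range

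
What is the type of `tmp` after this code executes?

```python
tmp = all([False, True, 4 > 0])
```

all() returns bool

bool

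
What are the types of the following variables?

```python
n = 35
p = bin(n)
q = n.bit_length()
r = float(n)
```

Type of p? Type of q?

bin() returns str; int.bit_length() returns int

str, int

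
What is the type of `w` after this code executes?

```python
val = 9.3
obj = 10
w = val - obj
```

float - int returns float (9.3 - 10 = -0.7)

float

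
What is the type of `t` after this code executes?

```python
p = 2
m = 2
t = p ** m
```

int ** positive int returns int (2 ** 2 = 4)

int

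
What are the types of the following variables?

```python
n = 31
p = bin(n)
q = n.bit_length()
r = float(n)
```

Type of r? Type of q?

float() returns float; int.bit_length() returns int

float, int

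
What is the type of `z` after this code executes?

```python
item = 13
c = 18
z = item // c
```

int // int returns int (13 // 18 = 0)

int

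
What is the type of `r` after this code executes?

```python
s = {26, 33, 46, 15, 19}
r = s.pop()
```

Popping from a set of ints returns int

int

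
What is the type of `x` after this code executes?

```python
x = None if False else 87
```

Ternary: condition is False, else branch (87) taken → int

int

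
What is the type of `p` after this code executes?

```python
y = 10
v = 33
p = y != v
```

Comparison operators return bool

bool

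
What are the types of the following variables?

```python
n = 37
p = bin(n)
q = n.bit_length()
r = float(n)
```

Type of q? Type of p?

int.bit_length() returns int; bin() returns str

int, str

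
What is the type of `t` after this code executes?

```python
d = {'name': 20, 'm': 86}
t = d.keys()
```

.keys() returns a dict_keys view object

dict_keys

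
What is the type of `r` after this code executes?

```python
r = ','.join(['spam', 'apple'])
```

str.join() returns str

str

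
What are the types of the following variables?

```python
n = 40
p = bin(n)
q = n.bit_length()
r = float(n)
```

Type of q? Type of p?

int.bit_length() returns int; bin() returns str

int, str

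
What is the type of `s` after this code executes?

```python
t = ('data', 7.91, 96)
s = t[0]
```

Index 0 of tuple is 'data' which is str

str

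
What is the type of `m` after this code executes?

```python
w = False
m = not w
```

'not' always returns bool

bool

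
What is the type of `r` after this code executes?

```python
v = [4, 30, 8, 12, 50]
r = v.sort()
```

list.sort() returns None (sorts in place)

NoneType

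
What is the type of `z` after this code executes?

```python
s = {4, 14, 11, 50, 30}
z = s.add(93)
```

set.add() returns None (mutates in place)

NoneType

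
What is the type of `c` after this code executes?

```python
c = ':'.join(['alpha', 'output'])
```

str.join() returns str

str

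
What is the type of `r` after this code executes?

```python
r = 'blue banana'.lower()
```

str.lower() returns str

str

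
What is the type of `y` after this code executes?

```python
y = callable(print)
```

callable() returns bool

bool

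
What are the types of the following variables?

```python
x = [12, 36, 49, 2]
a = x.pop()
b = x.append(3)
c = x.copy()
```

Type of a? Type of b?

list.pop() returns the element (int); list.append() returns None

int, NoneType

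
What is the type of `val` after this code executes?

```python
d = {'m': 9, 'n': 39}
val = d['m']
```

Accessing dict[str, int] with key 'm' returns int value 9

int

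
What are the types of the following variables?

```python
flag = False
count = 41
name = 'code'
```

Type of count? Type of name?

count is int; name is str

int, str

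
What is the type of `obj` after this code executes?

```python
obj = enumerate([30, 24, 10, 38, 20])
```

enumerate() returns an enumerate iterator object

enumerate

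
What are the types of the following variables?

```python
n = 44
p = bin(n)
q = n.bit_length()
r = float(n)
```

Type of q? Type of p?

int.bit_length() returns int; bin() returns str

int, str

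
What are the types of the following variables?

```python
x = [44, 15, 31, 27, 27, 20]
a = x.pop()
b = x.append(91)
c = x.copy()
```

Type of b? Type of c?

list.append() returns None; list.copy() returns list

NoneType, list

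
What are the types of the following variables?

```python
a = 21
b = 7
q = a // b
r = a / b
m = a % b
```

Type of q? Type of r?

int // int returns int; int / int returns float

int, float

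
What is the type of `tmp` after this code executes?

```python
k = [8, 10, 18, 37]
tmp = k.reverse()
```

list.reverse() returns None

NoneType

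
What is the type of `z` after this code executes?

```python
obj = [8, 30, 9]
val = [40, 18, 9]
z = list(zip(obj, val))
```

list(zip(...)) returns a list of tuples

list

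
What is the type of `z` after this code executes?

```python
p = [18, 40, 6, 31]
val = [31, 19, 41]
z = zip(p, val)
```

zip() returns a zip iterator object

zip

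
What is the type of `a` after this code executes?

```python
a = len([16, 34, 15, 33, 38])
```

len() always returns int

int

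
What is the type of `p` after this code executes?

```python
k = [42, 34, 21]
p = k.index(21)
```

list.index() returns int

int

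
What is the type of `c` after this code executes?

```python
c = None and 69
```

'and' returns first falsy value (None)

NoneType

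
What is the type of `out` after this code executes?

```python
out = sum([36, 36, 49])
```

sum() of ints returns int

int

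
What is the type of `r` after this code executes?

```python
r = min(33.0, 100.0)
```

min() of floats returns float

float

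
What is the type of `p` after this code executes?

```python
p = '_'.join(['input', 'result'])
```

str.join() returns str

str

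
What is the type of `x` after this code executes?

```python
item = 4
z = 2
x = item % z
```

int % int returns int (4 % 2 = 0)

int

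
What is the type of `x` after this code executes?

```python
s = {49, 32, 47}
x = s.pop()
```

Popping from a set of ints returns int

int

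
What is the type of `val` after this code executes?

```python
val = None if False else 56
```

Ternary: condition is False, else branch (56) taken → int

int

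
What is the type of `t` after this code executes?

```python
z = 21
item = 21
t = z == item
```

Equality comparison returns bool

bool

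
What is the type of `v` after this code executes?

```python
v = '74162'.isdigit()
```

str.isdigit() returns bool

bool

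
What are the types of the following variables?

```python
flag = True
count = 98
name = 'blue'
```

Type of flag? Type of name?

flag is bool; name is str

bool, str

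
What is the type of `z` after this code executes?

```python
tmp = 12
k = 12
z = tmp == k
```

Equality comparison returns bool

bool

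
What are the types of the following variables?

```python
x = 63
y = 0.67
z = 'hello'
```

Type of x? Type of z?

x is int; z is str

int, str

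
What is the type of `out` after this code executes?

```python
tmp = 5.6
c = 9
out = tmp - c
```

float - int returns float (5.6 - 9 = -3.4)

float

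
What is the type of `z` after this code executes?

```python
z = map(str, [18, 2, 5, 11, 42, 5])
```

map() returns a map iterator object

map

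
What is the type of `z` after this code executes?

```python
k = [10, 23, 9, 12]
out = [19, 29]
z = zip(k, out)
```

zip() returns a zip iterator object

zip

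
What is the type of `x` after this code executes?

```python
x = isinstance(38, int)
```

isinstance() returns bool

bool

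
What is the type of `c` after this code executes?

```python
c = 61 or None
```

'or' returns first truthy value (61, int)

int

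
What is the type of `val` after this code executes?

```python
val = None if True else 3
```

Ternary: condition is True, if branch (None) taken → NoneType

NoneType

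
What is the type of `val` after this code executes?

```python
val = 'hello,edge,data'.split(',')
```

str.split() returns list

list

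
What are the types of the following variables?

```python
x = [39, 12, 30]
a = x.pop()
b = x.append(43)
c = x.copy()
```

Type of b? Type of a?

list.append() returns None; list.pop() returns the element (int)

NoneType, int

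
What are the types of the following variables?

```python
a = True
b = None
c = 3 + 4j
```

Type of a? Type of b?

a is bool; b is NoneType

bool, NoneType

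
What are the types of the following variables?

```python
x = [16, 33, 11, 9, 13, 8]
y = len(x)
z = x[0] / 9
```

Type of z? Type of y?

int / int returns float; len() returns int

float, int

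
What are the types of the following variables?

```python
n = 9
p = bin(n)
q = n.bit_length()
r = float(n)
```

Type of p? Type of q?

bin() returns str; int.bit_length() returns int

str, int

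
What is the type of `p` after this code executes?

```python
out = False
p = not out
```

'not' always returns bool

bool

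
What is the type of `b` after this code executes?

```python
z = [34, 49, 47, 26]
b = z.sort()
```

list.sort() returns None (sorts in place)

NoneType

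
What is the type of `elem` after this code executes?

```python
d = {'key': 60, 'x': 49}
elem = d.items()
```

dict.items() returns a dict_items view

dict_items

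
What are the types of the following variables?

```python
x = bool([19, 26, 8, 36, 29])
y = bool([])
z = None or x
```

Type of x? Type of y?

bool() returns bool; bool() returns bool

bool, bool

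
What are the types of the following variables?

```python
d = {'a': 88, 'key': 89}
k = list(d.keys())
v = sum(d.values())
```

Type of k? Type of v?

list(...) returns list; sum of int values returns int

list, int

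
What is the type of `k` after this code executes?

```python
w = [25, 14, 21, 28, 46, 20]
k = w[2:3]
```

Slicing a list always returns a list

list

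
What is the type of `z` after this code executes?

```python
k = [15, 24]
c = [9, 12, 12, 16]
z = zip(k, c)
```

zip() returns a zip iterator object

zip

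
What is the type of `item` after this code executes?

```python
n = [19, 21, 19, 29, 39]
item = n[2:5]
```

Slicing a list always returns a list

list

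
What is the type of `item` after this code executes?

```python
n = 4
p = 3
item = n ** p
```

int ** positive int returns int (4 ** 3 = 64)

int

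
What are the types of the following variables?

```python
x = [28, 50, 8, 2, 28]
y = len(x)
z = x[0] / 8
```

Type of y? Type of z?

len() returns int; int / int returns float

int, float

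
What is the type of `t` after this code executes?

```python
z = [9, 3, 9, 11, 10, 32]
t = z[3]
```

Indexing a list of ints returns int (z[3] = 11)

int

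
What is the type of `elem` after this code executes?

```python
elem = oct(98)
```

oct() returns str representation

str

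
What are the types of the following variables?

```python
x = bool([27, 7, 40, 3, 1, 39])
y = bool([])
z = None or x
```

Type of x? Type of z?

bool() returns bool; None or <bool> returns the bool

bool, bool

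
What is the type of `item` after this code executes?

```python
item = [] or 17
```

'or' returns first truthy value (17, which is int)

int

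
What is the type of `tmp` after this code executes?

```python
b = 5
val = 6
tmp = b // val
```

int // int returns int (5 // 6 = 0)

int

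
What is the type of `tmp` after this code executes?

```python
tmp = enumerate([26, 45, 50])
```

enumerate() returns an enumerate iterator object

enumerate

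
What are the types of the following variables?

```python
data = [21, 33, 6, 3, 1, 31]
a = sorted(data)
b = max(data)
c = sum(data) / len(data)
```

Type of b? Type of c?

max of ints returns int; int / int returns float

int, float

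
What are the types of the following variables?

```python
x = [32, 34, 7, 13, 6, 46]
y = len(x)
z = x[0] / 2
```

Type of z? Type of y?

int / int returns float; len() returns int

float, int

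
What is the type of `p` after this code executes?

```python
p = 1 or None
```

'or' returns first truthy value (1, int)

int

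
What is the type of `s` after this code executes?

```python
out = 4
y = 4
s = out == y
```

Equality comparison returns bool

bool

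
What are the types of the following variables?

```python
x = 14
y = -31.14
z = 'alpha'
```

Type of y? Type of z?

y is float; z is str

float, str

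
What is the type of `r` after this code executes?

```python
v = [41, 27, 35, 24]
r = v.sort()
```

list.sort() returns None (sorts in place)

NoneType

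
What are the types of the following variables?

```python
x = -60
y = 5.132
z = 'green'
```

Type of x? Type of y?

x is int; y is float

int, float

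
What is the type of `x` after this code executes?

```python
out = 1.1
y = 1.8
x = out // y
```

float // float returns float (floor division preserves float type)

float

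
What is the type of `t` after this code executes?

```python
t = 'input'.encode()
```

str.encode() returns bytes

bytes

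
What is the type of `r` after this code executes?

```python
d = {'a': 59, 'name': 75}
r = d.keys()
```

.keys() returns a dict_keys view object

dict_keys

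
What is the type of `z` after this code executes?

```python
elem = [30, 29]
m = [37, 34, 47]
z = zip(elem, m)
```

zip() returns a zip iterator object

zip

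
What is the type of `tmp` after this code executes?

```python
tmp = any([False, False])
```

any() returns bool

bool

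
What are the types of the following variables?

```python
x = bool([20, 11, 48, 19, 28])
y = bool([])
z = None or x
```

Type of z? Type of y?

None or <bool> returns the bool; bool() returns bool

bool, bool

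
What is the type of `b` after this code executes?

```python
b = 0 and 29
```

'and' returns the first falsy value (0, which is int)

int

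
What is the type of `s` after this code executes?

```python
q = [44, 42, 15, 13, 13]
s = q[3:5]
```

Slicing a list always returns a list

list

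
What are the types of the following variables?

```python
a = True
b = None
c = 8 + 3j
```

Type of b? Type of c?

b is NoneType; c is complex

NoneType, complex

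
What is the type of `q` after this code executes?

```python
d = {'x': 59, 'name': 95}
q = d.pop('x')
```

dict.pop() returns the value (int)

int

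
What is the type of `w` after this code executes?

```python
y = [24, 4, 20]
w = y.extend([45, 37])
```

list.extend() returns None

NoneType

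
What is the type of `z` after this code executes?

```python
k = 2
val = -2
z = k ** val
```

int ** negative int returns float

float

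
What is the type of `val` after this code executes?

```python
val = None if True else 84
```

Ternary: condition is True, if branch (None) taken → NoneType

NoneType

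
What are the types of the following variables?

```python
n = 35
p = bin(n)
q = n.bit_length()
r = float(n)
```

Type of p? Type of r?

bin() returns str; float() returns float

str, float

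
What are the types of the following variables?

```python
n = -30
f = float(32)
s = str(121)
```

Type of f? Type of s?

f is float; s is str

float, str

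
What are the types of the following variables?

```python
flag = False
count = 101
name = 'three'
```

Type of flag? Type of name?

flag is bool; name is str

bool, str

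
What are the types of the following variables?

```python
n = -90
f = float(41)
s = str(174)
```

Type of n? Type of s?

n is int; s is str

int, str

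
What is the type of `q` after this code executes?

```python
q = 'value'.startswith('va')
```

str.startswith() returns bool

bool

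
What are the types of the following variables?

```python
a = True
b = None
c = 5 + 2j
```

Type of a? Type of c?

a is bool; c is complex

bool, complex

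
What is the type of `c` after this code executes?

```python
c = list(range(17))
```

list(range(...)) returns list

list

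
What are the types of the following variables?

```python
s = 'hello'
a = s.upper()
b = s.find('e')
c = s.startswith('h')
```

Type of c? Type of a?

str.startswith() returns bool; str.upper() returns str

bool, str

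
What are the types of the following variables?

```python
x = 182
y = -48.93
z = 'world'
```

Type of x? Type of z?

x is int; z is str

int, str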